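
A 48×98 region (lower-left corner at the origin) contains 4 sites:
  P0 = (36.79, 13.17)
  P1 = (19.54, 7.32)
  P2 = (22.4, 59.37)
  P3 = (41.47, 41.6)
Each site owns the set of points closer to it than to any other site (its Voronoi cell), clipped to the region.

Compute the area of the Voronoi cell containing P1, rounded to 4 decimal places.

1. box [0,48]×[0,98]: [(0, 0) (48, 0) (48, 98) (0, 98)]
2. ⊥bis P1·P0 via (28.165,10.245): [(0, 93.2956) (0, 0) (31.6394, 0)]  |A|=1475.9086
3. ⊥bis P1·P2 via (20.97,33.345): [(20.319, 33.3808) (0, 34.4972) (0, 0) (31.6394, 0)]  |A|=878.5476
4. ⊥bis P1·P3 via (30.505,24.46): [(21.3603, 30.3102) (16.2073, 33.6067) (0, 34.4972) (0, 0) (31.6394, 0)]  |A|=872.3526
5. canonical 5-gon: [(21.3603, 30.3102) (16.2073, 33.6067) (0, 34.4972) (0, 0) (31.6394, 0)]
6. shoelace: 872.3526

Area of P1's cell: 872.3526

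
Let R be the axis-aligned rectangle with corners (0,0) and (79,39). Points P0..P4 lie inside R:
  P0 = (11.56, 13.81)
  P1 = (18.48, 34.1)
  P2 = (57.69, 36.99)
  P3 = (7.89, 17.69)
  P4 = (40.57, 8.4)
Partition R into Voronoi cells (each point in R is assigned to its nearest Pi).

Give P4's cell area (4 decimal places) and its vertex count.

1. box [0,79]×[0,39]: [(0, 0) (79, 0) (79, 39) (0, 39)]
2. ⊥bis P4·P0 via (26.065,11.105): [(23.9941, 0) (79, 0) (79, 39) (31.2671, 39)]  |A|=2003.4081
3. ⊥bis P4·P1 via (29.525,21.25): [(27.6576, 19.6449) (23.9941, 0) (79, 0) (79, 39) (50.1757, 39)]  |A|=1820.4183
4. ⊥bis P4·P2 via (49.13,22.695): [(38.5659, 29.0209) (27.6576, 19.6449) (23.9941, 0) (79, 0) (79, 4.8085)]  |A|=985.3471
5. ⊥bis P4·P3 via (24.23,13.045): [(38.5659, 29.0209) (27.6576, 19.6449) (23.9941, 0) (79, 0) (79, 4.8085)]  |A|=985.3471
6. canonical 5-gon: [(38.5659, 29.0209) (27.6576, 19.6449) (23.9941, 0) (79, 0) (79, 4.8085)]
7. shoelace: 985.3471

Area of P4's cell: 985.3471 (5 vertices)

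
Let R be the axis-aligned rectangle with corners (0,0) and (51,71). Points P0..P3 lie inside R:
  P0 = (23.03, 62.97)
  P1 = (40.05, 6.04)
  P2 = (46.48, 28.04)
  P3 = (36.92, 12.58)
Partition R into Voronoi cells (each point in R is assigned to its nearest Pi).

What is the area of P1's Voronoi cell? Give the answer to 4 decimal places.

1. box [0,51]×[0,71]: [(0, 0) (51, 0) (51, 71) (0, 71)]
2. ⊥bis P1·P0 via (31.54,34.505): [(0, 25.0757) (0, 0) (51, 0) (51, 40.3228)]  |A|=1667.6622
3. ⊥bis P1·P2 via (43.265,17.04): [(7.7964, 27.4065) (0, 25.0757) (0, 0) (51, 0) (51, 14.7793)]  |A|=1115.8748
4. ⊥bis P1·P3 via (38.485,9.31): [(50.325, 14.9766) (19.0322, 0) (51, 0) (51, 14.7793)]  |A|=244.3719
5. canonical 4-gon: [(50.325, 14.9766) (19.0322, 0) (51, 0) (51, 14.7793)]
6. shoelace: 244.3719

Area of P1's cell: 244.3719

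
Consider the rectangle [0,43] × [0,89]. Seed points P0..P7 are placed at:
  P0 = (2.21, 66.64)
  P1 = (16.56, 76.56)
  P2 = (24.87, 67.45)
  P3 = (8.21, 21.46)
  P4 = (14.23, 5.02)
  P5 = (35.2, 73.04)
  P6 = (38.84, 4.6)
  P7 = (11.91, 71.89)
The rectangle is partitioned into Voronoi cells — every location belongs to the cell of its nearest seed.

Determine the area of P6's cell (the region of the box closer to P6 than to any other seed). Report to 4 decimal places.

Area of P6's cell: 518.5890

1. box [0,43]×[0,89]: [(0, 0) (43, 0) (43, 89) (0, 89)]
2. ⊥bis P6·P0 via (20.525,35.62): [(0, 23.5015) (0, 0) (43, 0) (43, 48.8898)]  |A|=1556.4136
3. ⊥bis P6·P1 via (27.7,40.58): [(30.2772, 41.3779) (0, 23.5015) (0, 0) (43, 0) (43, 45.3171)]  |A|=1533.6863
4. ⊥bis P6·P2 via (31.855,36.025): [(14.7845, 32.2306) (0, 23.5015) (0, 0) (43, 0) (43, 38.5023)]  |A|=1409.8684
5. ⊥bis P6·P3 via (23.525,13.03): [(36.7856, 37.121) (16.3528, 0) (43, 0) (43, 38.5023)]  |A|=614.219
6. ⊥bis P6·P4 via (26.535,4.81): [(36.7856, 37.121) (26.7761, 18.9363) (26.4529, 0) (43, 0) (43, 38.5023)]  |A|=518.589
7. ⊥bis P6·P5 via (37.02,38.82): [(36.7856, 37.121) (26.7761, 18.9363) (26.4529, 0) (43, 0) (43, 38.5023)]  |A|=518.589
8. ⊥bis P6·P7 via (25.375,38.245): [(36.7856, 37.121) (26.7761, 18.9363) (26.4529, 0) (43, 0) (43, 38.5023)]  |A|=518.589
9. canonical 5-gon: [(36.7856, 37.121) (26.7761, 18.9363) (26.4529, 0) (43, 0) (43, 38.5023)]
10. shoelace: 518.589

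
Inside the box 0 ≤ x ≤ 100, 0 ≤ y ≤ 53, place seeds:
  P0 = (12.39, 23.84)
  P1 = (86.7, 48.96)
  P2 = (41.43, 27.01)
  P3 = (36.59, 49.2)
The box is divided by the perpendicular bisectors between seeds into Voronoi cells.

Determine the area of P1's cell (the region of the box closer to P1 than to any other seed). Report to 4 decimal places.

1. box [0,100]×[0,53]: [(0, 0) (100, 0) (100, 53) (0, 53)]
2. ⊥bis P1·P0 via (49.545,36.4): [(61.8498, 0) (100, 0) (100, 53) (43.9335, 53)]  |A|=2496.7437
3. ⊥bis P1·P2 via (64.065,37.985): [(82.4827, 0) (100, 0) (100, 53) (56.7847, 53)]  |A|=1609.4131
4. ⊥bis P1·P3 via (61.645,49.08): [(61.6161, 43.0357) (82.4827, 0) (100, 0) (100, 53) (61.6638, 53)]  |A|=1585.1049
5. canonical 5-gon: [(61.6161, 43.0357) (82.4827, 0) (100, 0) (100, 53) (61.6638, 53)]
6. shoelace: 1585.1049

Area of P1's cell: 1585.1049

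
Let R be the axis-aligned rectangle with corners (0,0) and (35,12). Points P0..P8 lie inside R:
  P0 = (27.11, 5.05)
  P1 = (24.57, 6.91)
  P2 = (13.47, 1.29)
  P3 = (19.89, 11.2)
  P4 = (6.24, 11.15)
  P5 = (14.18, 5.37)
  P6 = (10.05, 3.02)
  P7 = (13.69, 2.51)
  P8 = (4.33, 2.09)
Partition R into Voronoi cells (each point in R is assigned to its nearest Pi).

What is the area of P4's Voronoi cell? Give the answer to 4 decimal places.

Area of P4's cell: 55.1166

1. box [0,35]×[0,12]: [(0, 0) (35, 0) (35, 12) (0, 12)]
2. ⊥bis P4·P0 via (16.675,8.1): [(0, 0) (14.3075, 0) (17.8149, 12) (0, 12)]  |A|=192.7344
3. ⊥bis P4·P1 via (15.405,9.03): [(0, 0) (13.3162, 0) (16.092, 12) (0, 12)]  |A|=176.4494
4. ⊥bis P4·P2 via (9.855,6.22): [(0, 0) (1.3724, 0) (15.7559, 10.5469) (16.092, 12) (0, 12)]  |A|=113.4641
5. ⊥bis P4·P3 via (13.065,11.175): [(0, 0) (1.3724, 0) (13.0745, 8.5808) (13.062, 12) (0, 12)]  |A|=106.6662
6. ⊥bis P4·P5 via (10.21,8.26): [(0, 0) (1.3724, 0) (7.4311, 4.4427) (12.9326, 12) (0, 12)]  |A|=96.5032
7. ⊥bis P4·P6 via (8.145,7.085): [(0, 3.268) (9.981, 7.9454) (12.9326, 12) (0, 12)]  |A|=69.7953
8. ⊥bis P4·P7 via (9.965,6.83): [(0, 3.268) (9.981, 7.9454) (12.9326, 12) (0, 12)]  |A|=69.7953
9. ⊥bis P4·P8 via (5.285,6.62): [(0, 7.7342) (6.5732, 6.3484) (9.981, 7.9454) (12.9326, 12) (0, 12)]  |A|=55.1166
10. canonical 5-gon: [(0, 7.7342) (6.5732, 6.3484) (9.981, 7.9454) (12.9326, 12) (0, 12)]
11. shoelace: 55.1166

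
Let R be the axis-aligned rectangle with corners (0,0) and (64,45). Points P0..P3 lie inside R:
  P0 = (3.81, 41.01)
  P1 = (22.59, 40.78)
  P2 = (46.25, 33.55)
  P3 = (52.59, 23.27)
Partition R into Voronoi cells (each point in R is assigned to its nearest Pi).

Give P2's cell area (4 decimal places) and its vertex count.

Area of P2's cell: 546.2242 (4 vertices)

1. box [0,64]×[0,45]: [(0, 0) (64, 0) (64, 45) (0, 45)]
2. ⊥bis P2·P0 via (25.03,37.28): [(18.477, 0) (64, 0) (64, 45) (26.387, 45)]  |A|=1870.5597
3. ⊥bis P2·P1 via (34.42,37.165): [(23.0632, 0) (64, 0) (64, 45) (36.8142, 45)]  |A|=1532.7592
4. ⊥bis P2·P3 via (49.42,28.41): [(27.64, 14.9776) (64, 37.4019) (64, 45) (36.8142, 45)]  |A|=546.2242
5. canonical 4-gon: [(27.64, 14.9776) (64, 37.4019) (64, 45) (36.8142, 45)]
6. shoelace: 546.2242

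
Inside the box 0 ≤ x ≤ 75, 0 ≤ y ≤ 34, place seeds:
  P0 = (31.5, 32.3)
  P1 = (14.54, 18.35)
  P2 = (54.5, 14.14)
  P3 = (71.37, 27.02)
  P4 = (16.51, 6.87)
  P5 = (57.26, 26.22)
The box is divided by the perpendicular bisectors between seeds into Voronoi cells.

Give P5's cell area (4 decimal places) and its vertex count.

Area of P5's cell: 270.9990 (4 vertices)

1. box [0,75]×[0,34]: [(0, 0) (75, 0) (75, 34) (0, 34)]
2. ⊥bis P5·P0 via (44.38,29.26): [(37.4739, 0) (75, 0) (75, 34) (45.4988, 34)]  |A|=1139.4646
3. ⊥bis P5·P1 via (35.9,22.285): [(38.8957, 6.0238) (40.0054, 0) (75, 0) (75, 34) (45.4988, 34)]  |A|=1131.84
4. ⊥bis P5·P2 via (55.88,20.18): [(42.935, 23.1376) (75, 15.8115) (75, 34) (45.4988, 34)]  |A|=451.8336
5. ⊥bis P5·P3 via (64.315,26.62): [(42.935, 23.1376) (64.7956, 18.143) (63.8966, 34) (45.4988, 34)]  |A|=270.999
6. ⊥bis P5·P4 via (36.885,16.545): [(42.935, 23.1376) (64.7956, 18.143) (63.8966, 34) (45.4988, 34)]  |A|=270.999
7. canonical 4-gon: [(42.935, 23.1376) (64.7956, 18.143) (63.8966, 34) (45.4988, 34)]
8. shoelace: 270.999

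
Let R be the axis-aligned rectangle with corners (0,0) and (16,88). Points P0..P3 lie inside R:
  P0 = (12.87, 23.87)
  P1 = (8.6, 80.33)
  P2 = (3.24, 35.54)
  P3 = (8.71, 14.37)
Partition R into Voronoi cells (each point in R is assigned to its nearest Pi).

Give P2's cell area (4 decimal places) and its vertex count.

Area of P2's cell: 448.3136 (5 vertices)

1. box [0,16]×[0,88]: [(0, 0) (16, 0) (16, 88) (0, 88)]
2. ⊥bis P2·P0 via (8.055,29.705): [(0, 23.0581) (16, 36.2612) (16, 88) (0, 88)]  |A|=933.4462
3. ⊥bis P2·P1 via (5.92,57.935): [(0, 58.6434) (0, 23.0581) (16, 36.2612) (16, 56.7287)]  |A|=448.4236
4. ⊥bis P2·P3 via (5.975,24.955): [(0, 58.6434) (0, 23.4112) (0.6229, 23.5721) (16, 36.2612) (16, 56.7287)]  |A|=448.3136
5. canonical 5-gon: [(0, 58.6434) (0, 23.4112) (0.6229, 23.5721) (16, 36.2612) (16, 56.7287)]
6. shoelace: 448.3136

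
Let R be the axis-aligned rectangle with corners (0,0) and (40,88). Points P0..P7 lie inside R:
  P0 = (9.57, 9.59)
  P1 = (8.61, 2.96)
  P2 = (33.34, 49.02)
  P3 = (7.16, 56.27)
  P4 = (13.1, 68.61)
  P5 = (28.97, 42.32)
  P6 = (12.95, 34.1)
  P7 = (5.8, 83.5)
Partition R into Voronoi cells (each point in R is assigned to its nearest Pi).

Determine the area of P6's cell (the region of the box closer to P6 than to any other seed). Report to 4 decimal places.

Area of P6's cell: 553.9707

1. box [0,40]×[0,88]: [(0, 0) (40, 0) (40, 88) (0, 88)]
2. ⊥bis P6·P0 via (11.26,21.845): [(0, 23.3978) (40, 17.8817) (40, 88) (0, 88)]  |A|=2694.4109
3. ⊥bis P6·P1 via (10.78,18.53): [(0, 23.3978) (40, 17.8817) (40, 88) (0, 88)]  |A|=2694.4109
4. ⊥bis P6·P2 via (23.145,41.56): [(0, 73.1905) (0, 23.3978) (40, 17.8817) (40, 18.5256)]  |A|=1008.7319
5. ⊥bis P6·P3 via (10.055,45.185): [(18.8179, 47.4735) (0, 42.559) (0, 23.3978) (40, 17.8817) (40, 18.5256)]  |A|=720.5223
6. ⊥bis P6·P4 via (13.025,51.355): [(18.8179, 47.4735) (0, 42.559) (0, 23.3978) (40, 17.8817) (40, 18.5256)]  |A|=720.5223
7. ⊥bis P6·P5 via (20.96,38.21): [(16.5153, 46.8722) (0, 42.559) (0, 23.3978) (30.7351, 19.1593)]  |A|=553.9707
8. ⊥bis P6·P7 via (9.375,58.8): [(16.5153, 46.8722) (0, 42.559) (0, 23.3978) (30.7351, 19.1593)]  |A|=553.9707
9. canonical 4-gon: [(16.5153, 46.8722) (0, 42.559) (0, 23.3978) (30.7351, 19.1593)]
10. shoelace: 553.9707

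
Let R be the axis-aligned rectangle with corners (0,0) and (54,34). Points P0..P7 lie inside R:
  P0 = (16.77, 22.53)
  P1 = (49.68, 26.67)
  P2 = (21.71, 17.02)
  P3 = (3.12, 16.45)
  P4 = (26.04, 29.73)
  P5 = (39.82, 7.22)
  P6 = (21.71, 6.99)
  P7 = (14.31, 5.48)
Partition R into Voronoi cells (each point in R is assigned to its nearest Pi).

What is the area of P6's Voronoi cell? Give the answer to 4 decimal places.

1. box [0,54]×[0,34]: [(0, 0) (54, 0) (54, 34) (0, 34)]
2. ⊥bis P6·P0 via (19.24,14.76): [(0, 8.6438) (0, 0) (54, 0) (54, 25.8098)]  |A|=930.2483
3. ⊥bis P6·P1 via (35.695,16.83): [(33.8775, 19.4131) (0, 8.6438) (0, 0) (47.5368, 0)]  |A|=607.8335
4. ⊥bis P6·P2 via (21.71,12.005): [(39.0899, 12.005) (10.5735, 12.005) (0, 8.6438) (0, 0) (47.5368, 0)]  |A|=502.207
5. ⊥bis P6·P3 via (12.415,11.72): [(39.0899, 12.005) (12.56, 12.005) (6.451, 0) (47.5368, 0)]  |A|=405.8632
6. ⊥bis P6·P4 via (23.875,18.36): [(39.0899, 12.005) (12.56, 12.005) (6.451, 0) (47.5368, 0)]  |A|=405.8632
7. ⊥bis P6·P5 via (30.765,7.105): [(30.7028, 12.005) (12.56, 12.005) (6.451, 0) (30.8552, 0)]  |A|=255.3884
8. ⊥bis P6·P7 via (18.01,6.235): [(30.7028, 12.005) (16.8326, 12.005) (19.2823, 0) (30.8552, 0)]  |A|=152.7223
9. canonical 4-gon: [(30.7028, 12.005) (16.8326, 12.005) (19.2823, 0) (30.8552, 0)]
10. shoelace: 152.7223

Area of P6's cell: 152.7223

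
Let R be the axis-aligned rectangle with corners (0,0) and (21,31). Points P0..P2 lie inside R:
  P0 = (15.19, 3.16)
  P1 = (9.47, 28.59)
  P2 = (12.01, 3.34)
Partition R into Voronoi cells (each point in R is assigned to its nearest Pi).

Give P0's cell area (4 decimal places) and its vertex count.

1. box [0,21]×[0,31]: [(0, 0) (21, 0) (21, 31) (0, 31)]
2. ⊥bis P0·P1 via (12.33,15.875): [(0, 13.1016) (0, 0) (21, 0) (21, 17.8252)]  |A|=324.7309
3. ⊥bis P0·P2 via (13.6,3.25): [(14.3402, 16.3272) (13.416, 0) (21, 0) (21, 17.8252)]  |A|=121.2681
4. canonical 4-gon: [(14.3402, 16.3272) (13.416, 0) (21, 0) (21, 17.8252)]
5. shoelace: 121.2681

Area of P0's cell: 121.2681 (4 vertices)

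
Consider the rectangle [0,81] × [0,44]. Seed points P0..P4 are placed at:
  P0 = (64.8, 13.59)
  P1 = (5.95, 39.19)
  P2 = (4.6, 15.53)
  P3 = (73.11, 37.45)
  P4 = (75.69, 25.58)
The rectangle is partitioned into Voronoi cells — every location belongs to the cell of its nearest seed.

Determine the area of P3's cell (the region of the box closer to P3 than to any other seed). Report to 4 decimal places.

1. box [0,81]×[0,44]: [(0, 0) (81, 0) (81, 44) (0, 44)]
2. ⊥bis P3·P0 via (68.955,25.52): [(81, 21.3249) (81, 44) (15.8945, 44)]  |A|=738.1354
3. ⊥bis P3·P1 via (39.53,38.32): [(39.4645, 35.791) (81, 21.3249) (81, 44) (39.6772, 44)]  |A|=640.5195
4. ⊥bis P3·P2 via (38.855,26.49): [(39.4645, 35.791) (81, 21.3249) (81, 44) (39.6772, 44)]  |A|=640.5195
5. ⊥bis P3·P4 via (74.4,31.515): [(39.4645, 35.791) (60.4486, 28.4826) (81, 32.9495) (81, 44) (39.6772, 44)]  |A|=521.0689
6. canonical 5-gon: [(39.4645, 35.791) (60.4486, 28.4826) (81, 32.9495) (81, 44) (39.6772, 44)]
7. shoelace: 521.0689

Area of P3's cell: 521.0689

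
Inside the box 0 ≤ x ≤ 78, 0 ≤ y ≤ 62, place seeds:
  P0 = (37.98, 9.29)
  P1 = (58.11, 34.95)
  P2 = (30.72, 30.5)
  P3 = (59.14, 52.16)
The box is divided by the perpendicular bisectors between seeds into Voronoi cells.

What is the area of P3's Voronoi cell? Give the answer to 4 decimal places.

1. box [0,78]×[0,62]: [(0, 0) (78, 0) (78, 62) (0, 62)]
2. ⊥bis P3·P0 via (48.56,30.725): [(0, 54.6935) (78, 16.1939) (78, 62) (0, 62)]  |A|=2071.3933
3. ⊥bis P3·P1 via (58.625,43.555): [(0, 54.6935) (17.591, 46.0108) (78, 42.3954) (78, 62) (0, 62)]  |A|=1279.9878
4. ⊥bis P3·P2 via (44.93,41.33): [(42.4987, 44.5201) (78, 42.3954) (78, 62) (29.1766, 62)]  |A|=774.7074
5. canonical 4-gon: [(42.4987, 44.5201) (78, 42.3954) (78, 62) (29.1766, 62)]
6. shoelace: 774.7074

Area of P3's cell: 774.7074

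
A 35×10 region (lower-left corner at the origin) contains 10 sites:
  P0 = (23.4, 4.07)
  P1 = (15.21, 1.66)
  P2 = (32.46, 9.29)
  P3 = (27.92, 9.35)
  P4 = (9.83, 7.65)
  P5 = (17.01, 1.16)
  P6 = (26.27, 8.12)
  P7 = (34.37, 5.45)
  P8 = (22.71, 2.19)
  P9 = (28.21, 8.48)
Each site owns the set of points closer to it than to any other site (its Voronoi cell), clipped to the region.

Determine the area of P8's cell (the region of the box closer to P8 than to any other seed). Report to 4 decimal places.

Area of P8's cell: 24.8370

1. box [0,35]×[0,10]: [(0, 0) (35, 0) (35, 10) (0, 10)]
2. ⊥bis P8·P0 via (23.055,3.13): [(0, 0) (31.5831, 0) (4.3367, 10) (0, 10)]  |A|=179.5993
3. ⊥bis P8·P1 via (18.96,1.925): [(19.096, 0) (31.5831, 0) (18.7635, 4.7051)]  |A|=29.3762
4. ⊥bis P8·P2 via (27.585,5.74): [(19.096, 0) (31.5831, 0) (18.7635, 4.7051)]  |A|=29.3762
5. ⊥bis P8·P3 via (25.315,5.77): [(19.096, 0) (31.5831, 0) (18.7635, 4.7051)]  |A|=29.3762
6. ⊥bis P8·P4 via (16.27,4.92): [(19.096, 0) (31.5831, 0) (18.7635, 4.7051)]  |A|=29.3762
7. ⊥bis P8·P5 via (19.86,1.675): [(20.1627, 0) (31.5831, 0) (19.3515, 4.4893)]  |A|=25.6348
8. ⊥bis P8·P6 via (24.49,5.155): [(20.1627, 0) (31.5831, 0) (19.3515, 4.4893)]  |A|=25.6348
9. ⊥bis P8·P7 via (28.54,3.82): [(20.1627, 0) (29.608, 0) (29.3822, 0.8078) (19.3515, 4.4893)]  |A|=24.837
10. ⊥bis P8·P9 via (25.46,5.335): [(20.1627, 0) (29.608, 0) (29.3822, 0.8078) (19.3515, 4.4893)]  |A|=24.837
11. canonical 4-gon: [(20.1627, 0) (29.608, 0) (29.3822, 0.8078) (19.3515, 4.4893)]
12. shoelace: 24.837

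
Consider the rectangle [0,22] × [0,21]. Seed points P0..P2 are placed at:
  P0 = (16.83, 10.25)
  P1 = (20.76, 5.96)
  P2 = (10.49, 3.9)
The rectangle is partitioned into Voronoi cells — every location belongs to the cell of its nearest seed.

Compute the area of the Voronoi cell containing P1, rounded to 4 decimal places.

Area of P1's cell: 49.3402

1. box [0,22]×[0,21]: [(0, 0) (22, 0) (22, 21) (0, 21)]
2. ⊥bis P1·P0 via (18.795,8.105): [(9.9476, 0) (22, 0) (22, 11.041)]  |A|=66.5358
3. ⊥bis P1·P2 via (15.625,4.93): [(15.5791, 5.1589) (16.6139, 0) (22, 0) (22, 11.041)]  |A|=49.3402
4. canonical 4-gon: [(15.5791, 5.1589) (16.6139, 0) (22, 0) (22, 11.041)]
5. shoelace: 49.3402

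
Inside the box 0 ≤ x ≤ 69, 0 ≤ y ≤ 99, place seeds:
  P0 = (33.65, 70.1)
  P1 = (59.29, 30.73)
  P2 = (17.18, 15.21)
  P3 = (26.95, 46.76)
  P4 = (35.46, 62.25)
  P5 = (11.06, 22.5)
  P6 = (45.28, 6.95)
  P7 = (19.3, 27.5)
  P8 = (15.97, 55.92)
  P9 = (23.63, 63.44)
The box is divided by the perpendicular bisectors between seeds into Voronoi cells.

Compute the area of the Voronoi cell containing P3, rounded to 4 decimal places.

1. box [0,69]×[0,99]: [(0, 0) (69, 0) (69, 99) (0, 99)]
2. ⊥bis P3·P0 via (30.3,58.43): [(0, 67.1279) (0, 0) (69, 0) (69, 47.3207)]  |A|=3948.4798
3. ⊥bis P3·P1 via (43.12,38.745): [(50.065, 52.7563) (0, 67.1279) (0, 0) (23.9152, 0)]  |A|=2311.2181
4. ⊥bis P3·P2 via (22.065,30.985): [(36.9837, 26.3652) (50.065, 52.7563) (0, 67.1279) (0, 37.8178)]  |A|=1296.6327
5. ⊥bis P3·P4 via (31.205,54.505): [(36.9837, 26.3652) (46.7096, 45.987) (17.233, 62.181) (0, 67.1279) (0, 37.8178)]  |A|=1169.6966
6. ⊥bis P3·P5 via (19.005,34.63): [(26.8163, 29.5137) (36.9837, 26.3652) (46.7096, 45.987) (17.233, 62.181) (0, 67.1279) (0, 47.078)]  |A|=1045.5338
7. ⊥bis P3·P6 via (36.115,26.855): [(26.8163, 29.5137) (35.8283, 26.723) (37.5552, 27.5181) (46.7096, 45.987) (17.233, 62.181) (0, 67.1279) (0, 47.078)]  |A|=1044.7655
8. ⊥bis P3·P7 via (23.125,37.13): [(2.9593, 45.1397) (39.1621, 30.7601) (46.7096, 45.987) (17.233, 62.181) (0, 67.1279) (0, 47.078)]  |A|=908.4356
9. ⊥bis P3·P8 via (21.46,51.34): [(12.9703, 41.1634) (39.1621, 30.7601) (46.7096, 45.987) (26.3332, 57.1815)]  |A|=476.6606
10. ⊥bis P3·P9 via (25.29,55.1): [(24.4587, 54.9345) (12.9703, 41.1634) (39.1621, 30.7601) (46.7096, 45.987) (28.8369, 55.806)]  |A|=472.5586
11. canonical 5-gon: [(24.4587, 54.9345) (12.9703, 41.1634) (39.1621, 30.7601) (46.7096, 45.987) (28.8369, 55.806)]
12. shoelace: 472.5586

Area of P3's cell: 472.5586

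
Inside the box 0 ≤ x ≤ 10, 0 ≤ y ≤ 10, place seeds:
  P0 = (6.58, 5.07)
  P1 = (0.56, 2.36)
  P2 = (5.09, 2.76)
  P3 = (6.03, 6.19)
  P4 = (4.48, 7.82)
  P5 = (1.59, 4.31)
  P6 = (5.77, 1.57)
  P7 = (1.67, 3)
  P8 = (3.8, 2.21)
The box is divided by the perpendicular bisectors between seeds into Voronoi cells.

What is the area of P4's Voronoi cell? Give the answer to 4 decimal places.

Area of P4's cell: 21.4728

1. box [0,10]×[0,10]: [(0, 0) (10, 0) (10, 10) (0, 10)]
2. ⊥bis P4·P0 via (5.53,6.445): [(0, 2.2221) (10, 9.8585) (10, 10) (0, 10)]  |A|=39.5973
3. ⊥bis P4·P1 via (2.52,5.09): [(0, 6.8992) (3.1568, 4.6328) (10, 9.8585) (10, 10) (0, 10)]  |A|=32.2148
4. ⊥bis P4·P2 via (4.785,5.29): [(0, 6.8992) (2.6071, 5.0274) (3.8736, 5.1801) (10, 9.8585) (10, 10) (0, 10)]  |A|=31.9229
5. ⊥bis P4·P3 via (5.255,7.005): [(0, 6.8992) (2.6071, 5.0274) (3.2579, 5.1059) (8.4046, 10) (0, 10)]  |A|=26.3287
6. ⊥bis P4·P5 via (3.035,6.065): [(0, 8.5639) (3.695, 5.5216) (8.4046, 10) (0, 10)]  |A|=21.4728
7. ⊥bis P4·P6 via (5.125,4.695): [(0, 8.5639) (3.695, 5.5216) (8.4046, 10) (0, 10)]  |A|=21.4728
8. ⊥bis P4·P7 via (3.075,5.41): [(0, 8.5639) (3.695, 5.5216) (8.4046, 10) (0, 10)]  |A|=21.4728
9. ⊥bis P4·P8 via (4.14,5.015): [(0, 8.5639) (3.695, 5.5216) (8.4046, 10) (0, 10)]  |A|=21.4728
10. canonical 4-gon: [(0, 8.5639) (3.695, 5.5216) (8.4046, 10) (0, 10)]
11. shoelace: 21.4728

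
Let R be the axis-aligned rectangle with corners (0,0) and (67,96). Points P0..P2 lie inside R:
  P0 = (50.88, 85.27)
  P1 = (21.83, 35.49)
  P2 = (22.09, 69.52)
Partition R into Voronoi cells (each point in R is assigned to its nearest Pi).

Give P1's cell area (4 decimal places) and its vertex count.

Area of P1's cell: 3430.8420 (5 vertices)

1. box [0,67]×[0,96]: [(0, 0) (67, 0) (67, 96) (0, 96)]
2. ⊥bis P1·P0 via (36.355,60.38): [(0, 81.5956) (0, 0) (67, 0) (67, 42.4966)]  |A|=4157.0877
3. ⊥bis P1·P2 via (21.96,52.505): [(50.2196, 52.2891) (0, 52.6728) (0, 0) (67, 0) (67, 42.4966)]  |A|=3430.842
4. canonical 5-gon: [(50.2196, 52.2891) (0, 52.6728) (0, 0) (67, 0) (67, 42.4966)]
5. shoelace: 3430.842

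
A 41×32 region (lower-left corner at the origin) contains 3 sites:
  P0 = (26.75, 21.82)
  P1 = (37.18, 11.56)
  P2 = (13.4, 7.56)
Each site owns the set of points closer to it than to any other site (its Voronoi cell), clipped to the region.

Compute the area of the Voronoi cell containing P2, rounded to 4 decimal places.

1. box [0,41]×[0,32]: [(0, 0) (41, 0) (41, 32) (0, 32)]
2. ⊥bis P2·P0 via (20.075,14.69): [(0, 0) (35.7663, 0) (1.5851, 32) (0, 32)]  |A|=597.6225
3. ⊥bis P2·P1 via (25.29,9.56): [(0, 0) (26.8981, 0) (25.2405, 9.8541) (1.5851, 32) (0, 32)]  |A|=553.9281
4. canonical 5-gon: [(0, 0) (26.8981, 0) (25.2405, 9.8541) (1.5851, 32) (0, 32)]
5. shoelace: 553.9281

Area of P2's cell: 553.9281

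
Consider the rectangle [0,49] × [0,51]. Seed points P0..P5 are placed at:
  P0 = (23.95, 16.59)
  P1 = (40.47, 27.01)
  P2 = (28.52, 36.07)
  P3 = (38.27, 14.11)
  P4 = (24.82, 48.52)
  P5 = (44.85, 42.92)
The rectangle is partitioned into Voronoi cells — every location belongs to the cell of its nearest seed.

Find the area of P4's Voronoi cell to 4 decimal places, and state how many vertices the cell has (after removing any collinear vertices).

Area of P4's cell: 402.7710 (4 vertices)

1. box [0,49]×[0,51]: [(0, 0) (49, 0) (49, 51) (0, 51)]
2. ⊥bis P4·P0 via (24.385,32.555): [(0, 33.2194) (49, 31.8843) (49, 51) (0, 51)]  |A|=903.9585
3. ⊥bis P4·P1 via (32.645,37.765): [(0, 33.2194) (25.4445, 32.5261) (49, 49.6644) (49, 51) (0, 51)]  |A|=694.5492
4. ⊥bis P4·P2 via (26.67,42.295): [(0, 34.369) (47.2965, 48.425) (49, 49.6644) (49, 51) (0, 51)]  |A|=457.5206
5. ⊥bis P4·P3 via (31.545,31.315): [(0, 34.369) (47.2965, 48.425) (49, 49.6644) (49, 51) (0, 51)]  |A|=457.5206
6. ⊥bis P4·P5 via (34.835,45.72): [(0, 34.369) (34.5306, 44.6311) (36.3112, 51) (0, 51)]  |A|=402.771
7. canonical 4-gon: [(0, 34.369) (34.5306, 44.6311) (36.3112, 51) (0, 51)]
8. shoelace: 402.771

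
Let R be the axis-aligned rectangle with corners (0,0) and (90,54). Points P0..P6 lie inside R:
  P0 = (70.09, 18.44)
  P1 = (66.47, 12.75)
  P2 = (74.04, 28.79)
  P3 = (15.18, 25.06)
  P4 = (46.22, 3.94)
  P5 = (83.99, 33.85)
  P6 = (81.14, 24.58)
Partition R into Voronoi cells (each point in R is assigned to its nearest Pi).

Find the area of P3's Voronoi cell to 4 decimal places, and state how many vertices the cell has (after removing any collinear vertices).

Area of P3's cell: 1972.1687 (6 vertices)

1. box [0,90]×[0,54]: [(0, 0) (90, 0) (90, 54) (0, 54)]
2. ⊥bis P3·P0 via (42.635,21.75): [(0, 0) (40.0128, 0) (46.5231, 54) (0, 54)]  |A|=2336.469
3. ⊥bis P3·P1 via (40.825,18.905): [(0, 0) (36.2877, 0) (43.7727, 31.1866) (46.5231, 54) (0, 54)]  |A|=2278.3816
4. ⊥bis P3·P2 via (44.61,26.925): [(0, 0) (36.2877, 0) (43.7727, 31.1866) (44.1445, 34.2706) (42.8942, 54) (0, 54)]  |A|=2242.5842
5. ⊥bis P3·P4 via (30.7,14.5): [(0, 0) (20.834, 0) (44.1428, 34.2569) (44.1445, 34.2706) (42.8942, 54) (0, 54)]  |A|=1972.1687
6. ⊥bis P3·P5 via (49.585,29.455): [(0, 0) (20.834, 0) (44.1428, 34.2569) (44.1445, 34.2706) (42.8942, 54) (0, 54)]  |A|=1972.1687
7. ⊥bis P3·P6 via (48.16,24.82): [(0, 0) (20.834, 0) (44.1428, 34.2569) (44.1445, 34.2706) (42.8942, 54) (0, 54)]  |A|=1972.1687
8. canonical 6-gon: [(0, 0) (20.834, 0) (44.1428, 34.2569) (44.1445, 34.2706) (42.8942, 54) (0, 54)]
9. shoelace: 1972.1687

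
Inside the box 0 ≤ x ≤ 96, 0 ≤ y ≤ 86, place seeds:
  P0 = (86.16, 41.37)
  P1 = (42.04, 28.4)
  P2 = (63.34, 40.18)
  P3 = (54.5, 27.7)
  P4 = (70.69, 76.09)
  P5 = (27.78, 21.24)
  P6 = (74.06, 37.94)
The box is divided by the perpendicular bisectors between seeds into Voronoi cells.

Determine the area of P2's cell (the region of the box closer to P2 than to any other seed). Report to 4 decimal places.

1. box [0,96]×[0,86]: [(0, 0) (96, 0) (96, 86) (0, 86)]
2. ⊥bis P2·P0 via (74.75,40.775): [(0, 0) (76.8763, 0) (72.3916, 86) (0, 86)]  |A|=6418.5216
3. ⊥bis P2·P1 via (52.69,34.29): [(71.6541, 0) (76.8763, 0) (72.3916, 86) (24.0917, 86)]  |A|=2301.4505
4. ⊥bis P2·P3 via (58.92,33.94): [(48.9958, 40.9696) (75.7272, 22.0349) (72.3916, 86) (24.0917, 86)]  |A|=1910.8423
5. ⊥bis P2·P4 via (67.015,58.135): [(35.9906, 64.485) (48.9958, 40.9696) (75.7272, 22.0349) (73.9184, 56.722)]  |A|=841.9576
6. ⊥bis P2·P5 via (45.56,30.71): [(35.9906, 64.485) (48.9958, 40.9696) (75.7272, 22.0349) (73.9184, 56.722)]  |A|=841.9576
7. ⊥bis P2·P6 via (68.7,39.06): [(72.4532, 57.0219) (35.9906, 64.485) (48.9958, 40.9696) (66.5072, 28.5658)]  |A|=666.217
8. canonical 4-gon: [(72.4532, 57.0219) (35.9906, 64.485) (48.9958, 40.9696) (66.5072, 28.5658)]
9. shoelace: 666.217

Area of P2's cell: 666.2170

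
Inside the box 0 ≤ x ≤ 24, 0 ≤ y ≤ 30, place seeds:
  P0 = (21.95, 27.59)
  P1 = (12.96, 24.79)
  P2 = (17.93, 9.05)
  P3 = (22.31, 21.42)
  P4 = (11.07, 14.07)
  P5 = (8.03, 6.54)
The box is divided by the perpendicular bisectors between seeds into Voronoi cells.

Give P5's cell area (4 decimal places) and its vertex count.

Area of P5's cell: 157.3180 (4 vertices)

1. box [0,24]×[0,30]: [(0, 0) (24, 0) (24, 30) (0, 30)]
2. ⊥bis P5·P0 via (14.99,17.065): [(0, 26.9776) (0, 0) (24, 0) (24, 11.1068)]  |A|=457.0136
3. ⊥bis P5·P1 via (10.495,15.665): [(21.6736, 12.6452) (0, 18.5001) (0, 0) (24, 0) (24, 11.1068)]  |A|=365.1442
4. ⊥bis P5·P2 via (12.98,7.795): [(11.0207, 15.523) (0, 18.5001) (0, 0) (14.9563, 0)]  |A|=218.0251
5. ⊥bis P5·P3 via (15.17,13.98): [(11.0207, 15.523) (0, 18.5001) (0, 0) (14.9563, 0)]  |A|=218.0251
6. ⊥bis P5·P4 via (9.55,10.305): [(12.6622, 9.0486) (0, 14.1605) (0, 0) (14.9563, 0)]  |A|=157.318
7. canonical 4-gon: [(12.6622, 9.0486) (0, 14.1605) (0, 0) (14.9563, 0)]
8. shoelace: 157.318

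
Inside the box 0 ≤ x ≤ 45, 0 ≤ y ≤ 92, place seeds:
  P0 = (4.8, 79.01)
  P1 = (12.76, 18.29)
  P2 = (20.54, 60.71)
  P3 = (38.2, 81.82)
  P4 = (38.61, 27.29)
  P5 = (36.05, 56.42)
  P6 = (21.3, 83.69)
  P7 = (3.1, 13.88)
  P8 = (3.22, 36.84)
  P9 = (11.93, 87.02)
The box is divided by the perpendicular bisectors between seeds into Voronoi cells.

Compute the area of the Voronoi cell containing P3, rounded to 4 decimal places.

Area of P3's cell: 350.6122

1. box [0,45]×[0,92]: [(0, 0) (45, 0) (45, 92) (0, 92)]
2. ⊥bis P3·P0 via (21.5,80.415): [(28.2655, 0) (45, 0) (45, 92) (20.5253, 92)]  |A|=1895.6238
3. ⊥bis P3·P1 via (25.48,50.055): [(24.0045, 50.6458) (45, 42.2384) (45, 92) (20.5253, 92)]  |A|=1028.4487
4. ⊥bis P3·P2 via (29.37,71.265): [(21.7322, 77.6545) (45, 58.1894) (45, 92) (20.5253, 92)]  |A|=568.8987
5. ⊥bis P3·P4 via (38.405,54.555): [(21.7322, 77.6545) (45, 58.1894) (45, 92) (20.5253, 92)]  |A|=568.8987
6. ⊥bis P3·P5 via (37.125,69.12): [(21.7322, 77.6545) (31.3497, 69.6089) (45, 68.4534) (45, 92) (20.5253, 92)]  |A|=498.8453
7. ⊥bis P3·P6 via (29.75,82.755): [(28.5541, 71.9475) (31.3497, 69.6089) (45, 68.4534) (45, 92) (30.773, 92)]  |A|=350.6122
8. ⊥bis P3·P7 via (20.65,47.85): [(28.5541, 71.9475) (31.3497, 69.6089) (45, 68.4534) (45, 92) (30.773, 92)]  |A|=350.6122
9. ⊥bis P3·P8 via (20.71,59.33): [(28.5541, 71.9475) (31.3497, 69.6089) (45, 68.4534) (45, 92) (30.773, 92)]  |A|=350.6122
10. ⊥bis P3·P9 via (25.065,84.42): [(28.5541, 71.9475) (31.3497, 69.6089) (45, 68.4534) (45, 92) (30.773, 92)]  |A|=350.6122
11. canonical 5-gon: [(28.5541, 71.9475) (31.3497, 69.6089) (45, 68.4534) (45, 92) (30.773, 92)]
12. shoelace: 350.6122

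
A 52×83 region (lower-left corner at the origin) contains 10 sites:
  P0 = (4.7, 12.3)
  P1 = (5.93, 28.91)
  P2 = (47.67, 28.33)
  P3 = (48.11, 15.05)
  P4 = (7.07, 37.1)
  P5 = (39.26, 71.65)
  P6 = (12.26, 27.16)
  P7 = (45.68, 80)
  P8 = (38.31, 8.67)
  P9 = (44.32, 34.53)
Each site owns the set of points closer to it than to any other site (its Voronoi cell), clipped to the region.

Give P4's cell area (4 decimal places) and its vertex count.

Area of P4's cell: 748.3821 (5 vertices)

1. box [0,52]×[0,83]: [(0, 0) (52, 0) (52, 83) (0, 83)]
2. ⊥bis P4·P0 via (5.885,24.7): [(0, 25.2624) (52, 20.293) (52, 83) (0, 83)]  |A|=3131.5586
3. ⊥bis P4·P1 via (6.5,33.005): [(0, 33.9098) (52, 26.6717) (52, 83) (0, 83)]  |A|=2740.8829
4. ⊥bis P4·P2 via (27.37,32.715): [(0, 33.9098) (26.8216, 30.1763) (38.2321, 83) (0, 83)]  |A|=1668.1184
5. ⊥bis P4·P3 via (27.59,26.075): [(0, 33.9098) (26.8216, 30.1763) (38.2321, 83) (0, 83)]  |A|=1668.1184
6. ⊥bis P4·P5 via (23.165,54.375): [(0, 75.9577) (0, 33.9098) (26.8216, 30.1763) (30.5604, 47.4847)]  |A|=881.5996
7. ⊥bis P4·P6 via (9.665,32.13): [(0, 75.9577) (0, 33.9098) (10.3219, 32.473) (29.4783, 42.4752) (30.5604, 47.4847)]  |A|=777.0855
8. ⊥bis P4·P7 via (26.375,58.55): [(0, 75.9577) (0, 33.9098) (10.3219, 32.473) (29.4783, 42.4752) (30.5604, 47.4847)]  |A|=777.0855
9. ⊥bis P4·P8 via (22.69,22.885): [(0, 75.9577) (0, 33.9098) (10.3219, 32.473) (29.4783, 42.4752) (30.5604, 47.4847)]  |A|=777.0855
10. ⊥bis P4·P9 via (25.695,35.815): [(26.7454, 51.0392) (0, 75.9577) (0, 33.9098) (10.3219, 32.473) (26.0303, 40.6749)]  |A|=748.3821
11. canonical 5-gon: [(26.7454, 51.0392) (0, 75.9577) (0, 33.9098) (10.3219, 32.473) (26.0303, 40.6749)]
12. shoelace: 748.3821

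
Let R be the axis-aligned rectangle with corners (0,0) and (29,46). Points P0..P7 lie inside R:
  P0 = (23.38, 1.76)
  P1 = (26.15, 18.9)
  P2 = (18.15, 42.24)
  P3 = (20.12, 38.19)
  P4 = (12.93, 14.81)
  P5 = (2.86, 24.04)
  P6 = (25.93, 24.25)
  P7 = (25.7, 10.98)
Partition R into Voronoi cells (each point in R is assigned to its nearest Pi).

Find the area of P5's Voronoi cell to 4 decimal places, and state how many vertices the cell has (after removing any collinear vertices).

Area of P5's cell: 241.3827 (5 vertices)

1. box [0,29]×[0,46]: [(0, 0) (29, 0) (29, 46) (0, 46)]
2. ⊥bis P5·P0 via (13.12,12.9): [(0, 0.8164) (29, 27.5256) (29, 46) (0, 46)]  |A|=923.0414
3. ⊥bis P5·P1 via (14.505,21.47): [(0, 0.8164) (12.4845, 12.3147) (19.9187, 46) (0, 46)]  |A|=617.5297
4. ⊥bis P5·P2 via (10.505,33.14): [(0, 41.9654) (0, 0.8164) (12.4845, 12.3147) (16.052, 28.4799)]  |A|=410.6588
5. ⊥bis P5·P3 via (11.49,31.115): [(8.336, 34.9622) (0, 41.9654) (0, 0.8164) (12.4845, 12.3147) (15.5426, 26.1716)]  |A|=400.1026
6. ⊥bis P5·P4 via (7.895,19.425): [(14.8515, 27.0146) (8.336, 34.9622) (0, 41.9654) (0, 10.8115)]  |A|=241.6522
7. ⊥bis P5·P6 via (14.395,24.145): [(14.3736, 26.4932) (14.3635, 27.61) (8.336, 34.9622) (0, 41.9654) (0, 10.8115)]  |A|=241.3827
8. ⊥bis P5·P7 via (14.28,17.51): [(14.3736, 26.4932) (14.3635, 27.61) (8.336, 34.9622) (0, 41.9654) (0, 10.8115)]  |A|=241.3827
9. canonical 5-gon: [(14.3736, 26.4932) (14.3635, 27.61) (8.336, 34.9622) (0, 41.9654) (0, 10.8115)]
10. shoelace: 241.3827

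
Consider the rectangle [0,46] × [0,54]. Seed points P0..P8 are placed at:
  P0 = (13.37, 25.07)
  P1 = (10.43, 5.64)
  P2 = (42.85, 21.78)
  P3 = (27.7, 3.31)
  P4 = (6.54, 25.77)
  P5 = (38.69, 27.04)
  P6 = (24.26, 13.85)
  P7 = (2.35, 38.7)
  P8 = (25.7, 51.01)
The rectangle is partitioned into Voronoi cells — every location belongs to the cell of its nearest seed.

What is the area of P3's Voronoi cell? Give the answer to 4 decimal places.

1. box [0,46]×[0,54]: [(0, 0) (46, 0) (46, 54) (0, 54)]
2. ⊥bis P3·P0 via (20.535,14.19): [(0, 0.6667) (0, 0) (46, 0) (46, 30.9599)]  |A|=727.4127
3. ⊥bis P3·P1 via (19.065,4.475): [(20.3602, 14.0749) (18.4613, 0) (46, 0) (46, 30.9599)]  |A|=590.7056
4. ⊥bis P3·P2 via (35.275,12.545): [(27.5985, 18.8416) (20.3602, 14.0749) (18.4613, 0) (46, 0) (46, 3.7478)]  |A|=340.3339
5. ⊥bis P3·P4 via (17.12,14.54): [(27.5985, 18.8416) (20.3602, 14.0749) (18.4613, 0) (46, 0) (46, 3.7478)]  |A|=340.3339
6. ⊥bis P3·P5 via (33.195,15.175): [(30.608, 16.3731) (26.6403, 18.2106) (20.3602, 14.0749) (18.4613, 0) (46, 0) (46, 3.7478)]  |A|=338.2017
7. ⊥bis P3·P6 via (25.98,8.58): [(36.0872, 11.8788) (19.3258, 6.4082) (18.4613, 0) (46, 0) (46, 3.7478)]  |A|=233.4795
8. ⊥bis P3·P7 via (15.025,21.005): [(36.0872, 11.8788) (19.3258, 6.4082) (18.4613, 0) (46, 0) (46, 3.7478)]  |A|=233.4795
9. ⊥bis P3·P8 via (26.7,27.16): [(36.0872, 11.8788) (19.3258, 6.4082) (18.4613, 0) (46, 0) (46, 3.7478)]  |A|=233.4795
10. canonical 5-gon: [(36.0872, 11.8788) (19.3258, 6.4082) (18.4613, 0) (46, 0) (46, 3.7478)]
11. shoelace: 233.4795

Area of P3's cell: 233.4795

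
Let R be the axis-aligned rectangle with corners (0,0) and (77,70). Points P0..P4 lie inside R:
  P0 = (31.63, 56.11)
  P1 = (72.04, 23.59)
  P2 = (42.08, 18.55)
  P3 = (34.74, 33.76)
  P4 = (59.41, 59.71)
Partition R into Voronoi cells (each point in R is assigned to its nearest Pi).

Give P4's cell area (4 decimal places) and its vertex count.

1. box [0,77]×[0,70]: [(0, 0) (77, 0) (77, 70) (0, 70)]
2. ⊥bis P4·P0 via (45.52,57.91): [(53.0245, 0) (77, 0) (77, 70) (43.9533, 70)]  |A|=1995.7771
3. ⊥bis P4·P1 via (65.725,41.65): [(48.4117, 35.5961) (77, 45.5925) (77, 70) (43.9533, 70)]  |A|=917.3537
4. ⊥bis P4·P2 via (50.745,39.13): [(47.7926, 40.3731) (54.2717, 37.6451) (77, 45.5925) (77, 70) (43.9533, 70)]  |A|=902.7228
5. ⊥bis P4·P3 via (47.075,46.735): [(46.9532, 46.8508) (56.0006, 38.2497) (77, 45.5925) (77, 70) (43.9533, 70)]  |A|=872.7128
6. canonical 5-gon: [(46.9532, 46.8508) (56.0006, 38.2497) (77, 45.5925) (77, 70) (43.9533, 70)]
7. shoelace: 872.7128

Area of P4's cell: 872.7128 (5 vertices)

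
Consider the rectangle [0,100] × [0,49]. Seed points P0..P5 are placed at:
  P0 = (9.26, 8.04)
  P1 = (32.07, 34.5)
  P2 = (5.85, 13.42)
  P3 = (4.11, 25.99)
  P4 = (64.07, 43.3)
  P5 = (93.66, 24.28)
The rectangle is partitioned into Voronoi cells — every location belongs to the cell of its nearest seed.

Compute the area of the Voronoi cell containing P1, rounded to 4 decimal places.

1. box [0,100]×[0,49]: [(0, 0) (100, 0) (100, 49) (0, 49)]
2. ⊥bis P1·P0 via (20.665,21.27): [(0, 39.0844) (45.3386, 0) (100, 0) (100, 49) (0, 49)]  |A|=4013.9849
3. ⊥bis P1·P2 via (18.96,23.96): [(0, 47.5431) (22.1561, 19.9846) (45.3386, 0) (100, 0) (100, 49) (0, 49)]  |A|=3920.2791
4. ⊥bis P1·P3 via (18.09,30.245): [(20.6383, 21.8725) (22.1561, 19.9846) (45.3386, 0) (100, 0) (100, 49) (12.3817, 49)]  |A|=3737.3031
5. ⊥bis P1·P4 via (48.07,38.9): [(20.6383, 21.8725) (22.1561, 19.9846) (45.3386, 0) (58.7675, 0) (45.2925, 49) (12.3817, 49)]  |A|=1386.7731
6. ⊥bis P1·P5 via (62.865,29.39): [(20.6383, 21.8725) (22.1561, 19.9846) (45.3386, 0) (57.9881, 0) (58.2814, 1.7675) (45.2925, 49) (12.3817, 49)]  |A|=1386.0843
7. canonical 7-gon: [(20.6383, 21.8725) (22.1561, 19.9846) (45.3386, 0) (57.9881, 0) (58.2814, 1.7675) (45.2925, 49) (12.3817, 49)]
8. shoelace: 1386.0843

Area of P1's cell: 1386.0843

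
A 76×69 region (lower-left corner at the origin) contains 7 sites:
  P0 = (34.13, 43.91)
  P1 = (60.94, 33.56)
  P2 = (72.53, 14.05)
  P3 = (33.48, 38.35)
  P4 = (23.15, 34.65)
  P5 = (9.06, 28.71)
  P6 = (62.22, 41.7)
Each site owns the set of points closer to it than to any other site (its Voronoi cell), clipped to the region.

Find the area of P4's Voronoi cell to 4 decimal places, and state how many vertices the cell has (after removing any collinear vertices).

Area of P4's cell: 788.2726 (6 vertices)

1. box [0,76]×[0,69]: [(0, 0) (76, 0) (76, 69) (0, 69)]
2. ⊥bis P4·P0 via (28.64,39.28): [(0, 0) (61.7668, 0) (3.5756, 69) (0, 69)]  |A|=2254.3142
3. ⊥bis P4·P1 via (42.045,34.105): [(0, 0) (41.0613, 0) (41.746, 23.7396) (3.5756, 69) (0, 69)]  |A|=2008.5434
4. ⊥bis P4·P2 via (47.84,24.35): [(0, 0) (37.6818, 0) (41.3123, 8.7025) (41.746, 23.7396) (3.5756, 69) (0, 69)]  |A|=1993.8385
5. ⊥bis P4·P3 via (28.315,36.5): [(0, 0) (37.6818, 0) (39.6762, 4.7807) (26.3442, 42.0022) (3.5756, 69) (0, 69)]  |A|=1817.4874
6. ⊥bis P4·P5 via (16.105,31.68): [(29.4605, 0) (37.6818, 0) (39.6762, 4.7807) (26.3442, 42.0022) (3.5756, 69) (0.3718, 69)]  |A|=788.2726
7. ⊥bis P4·P6 via (42.685,38.175): [(29.4605, 0) (37.6818, 0) (39.6762, 4.7807) (26.3442, 42.0022) (3.5756, 69) (0.3718, 69)]  |A|=788.2726
8. canonical 6-gon: [(29.4605, 0) (37.6818, 0) (39.6762, 4.7807) (26.3442, 42.0022) (3.5756, 69) (0.3718, 69)]
9. shoelace: 788.2726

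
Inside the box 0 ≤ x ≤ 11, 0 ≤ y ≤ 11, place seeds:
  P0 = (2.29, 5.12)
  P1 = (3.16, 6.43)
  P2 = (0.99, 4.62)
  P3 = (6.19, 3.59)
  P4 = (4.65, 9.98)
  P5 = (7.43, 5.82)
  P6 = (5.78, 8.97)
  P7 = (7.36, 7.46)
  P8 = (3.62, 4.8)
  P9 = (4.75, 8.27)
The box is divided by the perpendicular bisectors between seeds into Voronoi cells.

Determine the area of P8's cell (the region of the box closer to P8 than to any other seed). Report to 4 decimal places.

Area of P8's cell: 9.5066

1. box [0,11]×[0,11]: [(0, 0) (11, 0) (11, 11) (0, 11)]
2. ⊥bis P8·P0 via (2.955,4.96): [(1.7616, 0) (11, 0) (11, 11) (4.4082, 11)]  |A|=87.0658
3. ⊥bis P8·P1 via (3.39,5.615): [(3.0924, 5.531) (1.7616, 0) (11, 0) (11, 7.7626)]  |A|=56.2407
4. ⊥bis P8·P2 via (2.305,4.71): [(3.0924, 5.531) (2.4356, 2.8014) (2.6274, 0) (11, 0) (11, 7.7626)]  |A|=55.028
5. ⊥bis P8·P3 via (4.905,4.195): [(5.9081, 6.3256) (3.0924, 5.531) (2.4356, 2.8014) (2.6274, 0) (2.9299, 0)]  |A|=9.7408
6. ⊥bis P8·P4 via (4.135,7.39): [(5.9081, 6.3256) (3.0924, 5.531) (2.4356, 2.8014) (2.6274, 0) (2.9299, 0)]  |A|=9.7408
7. ⊥bis P8·P5 via (5.525,5.31): [(5.4905, 5.4387) (5.2991, 6.1538) (3.0924, 5.531) (2.4356, 2.8014) (2.6274, 0) (2.9299, 0)]  |A|=9.5066
8. ⊥bis P8·P6 via (4.7,6.885): [(5.4905, 5.4387) (5.2991, 6.1538) (3.0924, 5.531) (2.4356, 2.8014) (2.6274, 0) (2.9299, 0)]  |A|=9.5066
9. ⊥bis P8·P7 via (5.49,6.13): [(5.4905, 5.4387) (5.2991, 6.1538) (3.0924, 5.531) (2.4356, 2.8014) (2.6274, 0) (2.9299, 0)]  |A|=9.5066
10. ⊥bis P8·P9 via (4.185,6.535): [(5.4905, 5.4387) (5.2991, 6.1538) (3.0924, 5.531) (2.4356, 2.8014) (2.6274, 0) (2.9299, 0)]  |A|=9.5066
11. canonical 6-gon: [(5.4905, 5.4387) (5.2991, 6.1538) (3.0924, 5.531) (2.4356, 2.8014) (2.6274, 0) (2.9299, 0)]
12. shoelace: 9.5066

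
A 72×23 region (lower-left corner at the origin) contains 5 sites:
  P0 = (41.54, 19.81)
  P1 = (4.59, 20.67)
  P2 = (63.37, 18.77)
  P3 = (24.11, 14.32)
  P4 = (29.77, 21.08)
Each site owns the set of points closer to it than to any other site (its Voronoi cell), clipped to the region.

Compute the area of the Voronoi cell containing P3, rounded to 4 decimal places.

1. box [0,72]×[0,23]: [(0, 0) (72, 0) (72, 23) (0, 23)]
2. ⊥bis P3·P0 via (32.825,17.065): [(0, 0) (38.2, 0) (30.9556, 23) (0, 23)]  |A|=795.2901
3. ⊥bis P3·P1 via (14.35,17.495): [(8.6587, 0) (38.2, 0) (30.9556, 23) (16.1408, 23)]  |A|=510.0951
4. ⊥bis P3·P2 via (43.74,16.545): [(8.6587, 0) (38.2, 0) (30.9556, 23) (16.1408, 23)]  |A|=510.0951
5. ⊥bis P3·P4 via (26.94,17.7): [(8.6587, 0) (38.2, 0) (34.6612, 11.2352) (20.61, 23) (16.1408, 23)]  |A|=449.2376
6. canonical 5-gon: [(8.6587, 0) (38.2, 0) (34.6612, 11.2352) (20.61, 23) (16.1408, 23)]
7. shoelace: 449.2376

Area of P3's cell: 449.2376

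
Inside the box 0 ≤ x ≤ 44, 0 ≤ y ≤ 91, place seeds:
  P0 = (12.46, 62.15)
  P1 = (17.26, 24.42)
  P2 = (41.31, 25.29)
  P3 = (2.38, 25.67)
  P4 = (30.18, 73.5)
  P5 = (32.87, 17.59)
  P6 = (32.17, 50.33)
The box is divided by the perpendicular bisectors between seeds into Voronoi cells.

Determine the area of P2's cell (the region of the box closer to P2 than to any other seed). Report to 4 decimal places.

1. box [0,44]×[0,91]: [(0, 0) (44, 0) (44, 91) (0, 91)]
2. ⊥bis P2·P0 via (26.885,43.72): [(0, 22.6773) (0, 0) (44, 0) (44, 57.1158)]  |A|=1755.4483
3. ⊥bis P2·P1 via (29.285,24.855): [(28.5553, 45.0273) (30.1841, 0) (44, 0) (44, 57.1158)]  |A|=752.1146
4. ⊥bis P2·P3 via (21.845,25.48): [(28.5553, 45.0273) (30.1841, 0) (44, 0) (44, 57.1158)]  |A|=752.1146
5. ⊥bis P2·P4 via (35.745,49.395): [(33.4623, 48.868) (28.5553, 45.0273) (30.1841, 0) (44, 0) (44, 51.3008)]  |A|=721.4764
6. ⊥bis P2·P5 via (37.09,21.44): [(33.4623, 48.868) (28.5553, 45.0273) (29.0914, 30.2073) (44, 13.8659) (44, 51.3008)]  |A|=409.4452
7. ⊥bis P2·P6 via (36.74,37.81): [(28.9196, 34.9554) (29.0914, 30.2073) (44, 13.8659) (44, 40.46)]  |A|=234.5151
8. canonical 4-gon: [(28.9196, 34.9554) (29.0914, 30.2073) (44, 13.8659) (44, 40.46)]
9. shoelace: 234.5151

Area of P2's cell: 234.5151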